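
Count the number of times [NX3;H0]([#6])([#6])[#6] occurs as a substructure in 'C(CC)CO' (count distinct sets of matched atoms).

0

[NX3;H0]([#6])([#6])[#6] is the SMARTS for a tertiary amine: a trivalent nitrogen with no H, bonded to three carbons.
No fragment in the molecule satisfies every constraint, giving 0 matches.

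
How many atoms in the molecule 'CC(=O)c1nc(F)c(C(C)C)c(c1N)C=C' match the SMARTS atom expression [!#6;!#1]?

Check the 16 heavy atoms by environment: 1× n (aromatic) → match; 5× c (aromatic) → no; 7× C → no; 1× F → match; 1× N → match; 1× O → match.
Summing the matching environments: 1 + 1 + 1 + 1 = 4 matching atoms.

4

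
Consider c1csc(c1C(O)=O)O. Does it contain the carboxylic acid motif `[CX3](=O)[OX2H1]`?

The pattern [CX3](=O)[OX2H1] describes an sp2 carbon double-bonded to O and single-bonded to an -OH oxygen — a carboxylic acid.
The molecule carries a carboxylic acid group (-C(=O)OH), whose atoms satisfy every constraint of the query, so the pattern matches.

Yes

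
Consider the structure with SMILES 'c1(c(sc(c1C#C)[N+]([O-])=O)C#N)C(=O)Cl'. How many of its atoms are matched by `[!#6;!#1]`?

The query [!#6;!#1] means: not carbon and not hydrogen — any heteroatom.
Check the 15 heavy atoms by environment: 1× s (aromatic) → match; 4× c (aromatic) → no; 4× C → no; 2× O → match; 1× Cl → match; 1× N → match; 1× N (charge +1) → match; 1× O (charge -1) → match.
Summing the matching environments: 1 + 2 + 1 + 1 + 1 + 1 = 7 matching atoms.

7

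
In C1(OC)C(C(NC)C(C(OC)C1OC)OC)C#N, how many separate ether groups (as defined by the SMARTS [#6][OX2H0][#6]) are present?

4

[#6][OX2H0][#6] is the SMARTS for an ether: an aliphatic oxygen bridging two carbons with no H on the oxygen.
The molecule carries 4 separate instances of a methoxy ether (-OCH3) meeting every constraint; each maps to a distinct set of atoms, giving 4 matches.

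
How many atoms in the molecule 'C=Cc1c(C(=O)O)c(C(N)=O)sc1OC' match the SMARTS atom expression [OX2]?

2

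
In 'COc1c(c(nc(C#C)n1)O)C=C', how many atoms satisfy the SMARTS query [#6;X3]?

6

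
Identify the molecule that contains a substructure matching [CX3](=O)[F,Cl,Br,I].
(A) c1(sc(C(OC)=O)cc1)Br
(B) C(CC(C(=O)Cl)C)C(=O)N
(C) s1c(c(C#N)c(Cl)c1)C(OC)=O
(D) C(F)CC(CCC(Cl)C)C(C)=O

B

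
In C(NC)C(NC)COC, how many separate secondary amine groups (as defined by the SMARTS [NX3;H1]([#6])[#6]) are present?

2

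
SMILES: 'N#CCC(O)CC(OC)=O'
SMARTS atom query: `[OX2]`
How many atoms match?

2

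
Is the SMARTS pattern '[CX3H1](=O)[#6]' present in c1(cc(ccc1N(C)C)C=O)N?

Yes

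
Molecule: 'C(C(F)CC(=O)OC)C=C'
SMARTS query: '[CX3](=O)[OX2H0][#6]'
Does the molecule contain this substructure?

Yes

The pattern [CX3](=O)[OX2H0][#6] describes a carbonyl carbon bonded to an oxygen that is itself bonded to carbon (no H on that O) — an ester.
The molecule carries a methyl-ester group (-C(=O)OCH3), whose atoms satisfy every constraint of the query, so the pattern matches.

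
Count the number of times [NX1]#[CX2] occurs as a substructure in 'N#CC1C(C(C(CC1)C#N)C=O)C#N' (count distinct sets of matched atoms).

3

[NX1]#[CX2] is the SMARTS for a nitrile: a nitrogen triple-bonded to a two-connected carbon.
The molecule carries 3 separate instances of a nitrile (-C#N) meeting every constraint; each maps to a distinct set of atoms, giving 3 matches.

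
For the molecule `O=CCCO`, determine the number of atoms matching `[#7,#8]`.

The query [#7,#8] means: nitrogen or oxygen (comma = OR).
Check the 5 heavy atoms by environment: 3× C → no; 2× O → match.
That gives 2 matching atoms.

2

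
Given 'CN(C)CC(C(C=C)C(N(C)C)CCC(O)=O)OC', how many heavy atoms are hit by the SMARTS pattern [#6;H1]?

4

The query [#6;H1] means: any carbon bearing exactly one hydrogen.
Check the 19 heavy atoms by environment: 4× C (H2) → no; 4× C (H1) → match; 1× C (H0) → no; 2× O (H0) → no; 1× O (H1) → no; 2× N (H0) → no; 5× C (H3) → no.
That gives 4 matching atoms.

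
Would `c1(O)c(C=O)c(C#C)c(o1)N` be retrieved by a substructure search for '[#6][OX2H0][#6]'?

No

The pattern [#6][OX2H0][#6] describes an aliphatic oxygen bridging two carbons with no H on the oxygen — an ether.
The closest candidate here is a hydroxyl group (-OH), but the oxygen has H1, not H0 bridging two carbons. No other fragment satisfies the full query, so there is no match.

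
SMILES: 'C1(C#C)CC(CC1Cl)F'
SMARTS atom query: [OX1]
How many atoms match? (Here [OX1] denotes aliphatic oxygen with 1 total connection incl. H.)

0

The query [OX1] means: aliphatic oxygen with one total connection — typically a carbonyl =O or an oxide.
Check the 9 heavy atoms by environment: 5× C (X4) → no; 1× F (X1) → no; 1× Cl (X1) → no; 2× C (X2) → no.
No environment satisfies the query, so 0 matching atoms.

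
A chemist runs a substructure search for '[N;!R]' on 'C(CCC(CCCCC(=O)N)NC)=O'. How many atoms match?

Check the 14 heavy atoms by environment: 10× C (acyclic) → no; 2× O (acyclic) → no; 2× N (acyclic) → match.
That gives 2 matching atoms.

2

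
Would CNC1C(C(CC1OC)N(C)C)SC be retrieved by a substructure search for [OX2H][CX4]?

The pattern [OX2H][CX4] describes a hydroxyl oxygen bound to an sp3 (X4) carbon — an aliphatic alcohol.
The closest candidate here is a methoxy ether (-OCH3), but the oxygen has H0 (ether), not H1. No other fragment satisfies the full query, so there is no match.

No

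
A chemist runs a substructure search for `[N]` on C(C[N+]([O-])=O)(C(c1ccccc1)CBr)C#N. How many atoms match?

Check the 16 heavy atoms by environment: 5× C → no; 6× c (aromatic) → no; 1× Br → no; 1× N (charge +1) → match; 1× O (charge -1) → no; 1× O → no; 1× N → match.
Summing the matching environments: 1 + 1 = 2 matching atoms.

2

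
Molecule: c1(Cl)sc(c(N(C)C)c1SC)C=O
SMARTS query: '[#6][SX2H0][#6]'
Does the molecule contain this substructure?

Yes

The pattern [#6][SX2H0][#6] describes an aliphatic sulfur bridging two carbons with no H on the sulfur — a thioether.
The molecule carries a methylthio ether (-SCH3), whose atoms satisfy every constraint of the query, so the pattern matches.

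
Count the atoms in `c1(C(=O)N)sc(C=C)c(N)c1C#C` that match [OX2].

The query [OX2] means: aliphatic oxygen with two total connections — ether, hydroxyl, or ester single-bond O.
Check the 13 heavy atoms by environment: 1× s (aromatic, X2) → no; 4× c (aromatic, X3) → no; 3× C (X3) → no; 2× C (X2) → no; 2× N (X3) → no; 1× O (X1) → no.
No environment satisfies the query, so 0 matching atoms.

0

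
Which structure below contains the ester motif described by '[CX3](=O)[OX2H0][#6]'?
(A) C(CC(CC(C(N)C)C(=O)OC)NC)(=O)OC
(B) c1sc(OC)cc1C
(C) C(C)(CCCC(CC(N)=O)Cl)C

[CX3](=O)[OX2H0][#6] describes a carbonyl carbon bonded to an oxygen that is itself bonded to carbon (no H on that O) (an ester).
(A) contains a methyl-ester group (-C(=O)OCH3), which satisfies every atom and bond constraint.
(B) has a methoxy ether (-OCH3) but the ether oxygen is not adjacent to a C=O carbon.
(C) has a primary amide (-C(=O)NH2) but the carbonyl is bonded to N, not to an O-C linkage.
So the answer is (A).

A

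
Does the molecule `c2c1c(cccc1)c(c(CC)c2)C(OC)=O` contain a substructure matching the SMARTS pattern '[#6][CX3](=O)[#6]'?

No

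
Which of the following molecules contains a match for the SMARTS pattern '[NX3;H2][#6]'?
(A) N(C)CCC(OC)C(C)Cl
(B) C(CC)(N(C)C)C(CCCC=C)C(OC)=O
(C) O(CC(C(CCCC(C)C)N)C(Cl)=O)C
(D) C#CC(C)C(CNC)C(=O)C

[NX3;H2][#6] describes a trivalent nitrogen with two H attached to carbon (a primary amine).
(A) has an N-methylamino group (-NHCH3) but the nitrogen bears two carbons and only one H (H1), not H2.
(B) has a dimethylamino group (-N(CH3)2) but the nitrogen has H0, not H2.
(C) contains a primary amino group (-NH2), which satisfies every atom and bond constraint.
(D) has an N-methylamino group (-NHCH3) but the nitrogen bears two carbons and only one H (H1), not H2.
So the answer is (C).

C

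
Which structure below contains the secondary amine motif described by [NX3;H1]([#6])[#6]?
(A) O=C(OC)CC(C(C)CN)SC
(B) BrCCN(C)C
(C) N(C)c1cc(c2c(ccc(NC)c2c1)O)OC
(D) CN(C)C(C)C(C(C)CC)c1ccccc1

C

[NX3;H1]([#6])[#6] describes a trivalent nitrogen with one H, bonded to two carbons (a secondary amine).
(A) has a primary amino group (-NH2) but the nitrogen has H2 and only one carbon neighbour.
(B) has a dimethylamino group (-N(CH3)2) but the nitrogen has H0, not H1.
(C) contains an N-methylamino group (-NHCH3), which satisfies every atom and bond constraint.
(D) has a dimethylamino group (-N(CH3)2) but the nitrogen has H0, not H1.
So the answer is (C).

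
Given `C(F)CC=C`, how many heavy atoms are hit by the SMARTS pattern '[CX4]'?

The query [CX4] means: C with X4: aliphatic carbon with exactly 4 total connections (bonds + H).
Check the 5 heavy atoms by environment: 2× C (X4) → match; 2× C (X3) → no; 1× F (X1) → no.
That gives 2 matching atoms.

2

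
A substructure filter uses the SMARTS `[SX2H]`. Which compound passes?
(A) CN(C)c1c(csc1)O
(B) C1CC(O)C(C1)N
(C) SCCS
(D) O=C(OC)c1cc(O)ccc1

C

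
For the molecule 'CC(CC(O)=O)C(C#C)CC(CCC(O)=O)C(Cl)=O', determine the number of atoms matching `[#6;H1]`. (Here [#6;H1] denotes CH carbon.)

4

Check the 19 heavy atoms by environment: 4× C (H2) → no; 4× C (H1) → match; 1× C (H3) → no; 4× C (H0) → no; 3× O (H0) → no; 1× Cl (H0) → no; 2× O (H1) → no.
That gives 4 matching atoms.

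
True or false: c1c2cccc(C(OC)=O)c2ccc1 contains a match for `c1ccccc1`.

True

The pattern c1ccccc1 describes six aromatic carbons in a ring — a benzene ring.
The required atom environment is present in the molecule, so the pattern matches.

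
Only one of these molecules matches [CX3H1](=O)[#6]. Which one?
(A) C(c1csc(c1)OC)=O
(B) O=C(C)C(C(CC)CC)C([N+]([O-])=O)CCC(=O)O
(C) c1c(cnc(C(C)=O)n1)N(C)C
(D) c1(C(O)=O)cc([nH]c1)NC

A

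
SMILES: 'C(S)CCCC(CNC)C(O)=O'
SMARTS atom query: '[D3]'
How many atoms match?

2

Check the 12 heavy atoms by environment: 5× C (D2) → no; 2× C (D3) → match; 2× O (D1) → no; 1× S (D1) → no; 1× N (D2) → no; 1× C (D1) → no.
That gives 2 matching atoms.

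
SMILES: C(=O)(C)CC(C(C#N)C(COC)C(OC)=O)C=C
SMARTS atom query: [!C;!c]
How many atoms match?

The query [!C;!c] means: neither aliphatic nor aromatic carbon — same as [!#6].
Check the 18 heavy atoms by environment: 13× C → no; 4× O → match; 1× N → match.
Summing the matching environments: 4 + 1 = 5 matching atoms.

5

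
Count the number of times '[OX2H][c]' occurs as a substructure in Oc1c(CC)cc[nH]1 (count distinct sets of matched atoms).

1

[OX2H][c] is the SMARTS for a phenol: a hydroxyl oxygen attached to an aromatic carbon.
Exactly one fragment in the molecule meets all constraints, giving 1 match.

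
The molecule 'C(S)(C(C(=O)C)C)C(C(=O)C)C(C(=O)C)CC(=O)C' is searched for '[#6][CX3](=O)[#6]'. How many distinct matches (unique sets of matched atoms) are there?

4

[#6][CX3](=O)[#6] is the SMARTS for a ketone: a carbonyl carbon (no H) flanked by two carbons.
The molecule carries 4 separate instances of an acetyl/ketone group (-C(=O)CH3) meeting every constraint; each maps to a distinct set of atoms, giving 4 matches.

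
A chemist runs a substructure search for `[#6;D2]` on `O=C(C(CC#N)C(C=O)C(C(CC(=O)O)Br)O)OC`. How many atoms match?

Check the 19 heavy atoms by environment: 4× C (D2) → match; 6× C (D3) → no; 5× O (D1) → no; 1× N (D1) → no; 1× Br (D1) → no; 1× O (D2) → no; 1× C (D1) → no.
That gives 4 matching atoms.

4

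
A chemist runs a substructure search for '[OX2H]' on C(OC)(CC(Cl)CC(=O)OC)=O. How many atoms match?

0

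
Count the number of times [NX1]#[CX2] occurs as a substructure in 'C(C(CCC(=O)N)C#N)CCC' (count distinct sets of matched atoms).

1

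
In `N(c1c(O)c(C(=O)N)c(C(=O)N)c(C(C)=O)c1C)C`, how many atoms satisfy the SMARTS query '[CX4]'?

3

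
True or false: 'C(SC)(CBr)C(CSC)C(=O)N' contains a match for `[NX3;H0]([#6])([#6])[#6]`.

False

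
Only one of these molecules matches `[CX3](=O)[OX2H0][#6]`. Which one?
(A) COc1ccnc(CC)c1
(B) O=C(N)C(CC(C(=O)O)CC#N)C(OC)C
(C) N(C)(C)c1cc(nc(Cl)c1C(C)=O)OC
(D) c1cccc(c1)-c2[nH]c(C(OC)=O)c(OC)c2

D

[CX3](=O)[OX2H0][#6] describes a carbonyl carbon bonded to an oxygen that is itself bonded to carbon (no H on that O) (an ester).
(A) has a methoxy ether (-OCH3) but the ether oxygen is not adjacent to a C=O carbon.
(B) has a carboxylic acid group (-C(=O)OH) but the singly-bonded O carries H (OX2H1, not H0).
(C) has a methoxy ether (-OCH3) but the ether oxygen is not adjacent to a C=O carbon.
(D) contains a methyl-ester group (-C(=O)OCH3), which satisfies every atom and bond constraint.
So the answer is (D).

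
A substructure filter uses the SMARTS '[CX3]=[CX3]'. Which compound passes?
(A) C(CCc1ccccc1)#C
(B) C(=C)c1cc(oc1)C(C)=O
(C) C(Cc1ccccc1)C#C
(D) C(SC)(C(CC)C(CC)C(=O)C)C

B

[CX3]=[CX3] describes a non-aromatic C=C double bond between two sp2 carbons (an alkene).
(A) has an ethynyl group (-C#CH) but the C-C bond is a triple bond, not a double bond.
(B) contains a vinyl group (-CH=CH2), which satisfies every atom and bond constraint.
(C) has an ethynyl group (-C#CH) but the C-C bond is a triple bond, not a double bond.
(D) has an ethyl group (-CH2CH3) but its C-C bond is a single bond between CX4 carbons, not CX3=CX3.
So the answer is (B).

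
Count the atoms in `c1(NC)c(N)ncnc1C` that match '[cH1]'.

1

Check the 10 heavy atoms by environment: 2× n (aromatic, H0) → no; 1× c (aromatic, H1) → match; 3× c (aromatic, H0) → no; 1× N (H1) → no; 2× C (H3) → no; 1× N (H2) → no.
That gives 1 matching atom.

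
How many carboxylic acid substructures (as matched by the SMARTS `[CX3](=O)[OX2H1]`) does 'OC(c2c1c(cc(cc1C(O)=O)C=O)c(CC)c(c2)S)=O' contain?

2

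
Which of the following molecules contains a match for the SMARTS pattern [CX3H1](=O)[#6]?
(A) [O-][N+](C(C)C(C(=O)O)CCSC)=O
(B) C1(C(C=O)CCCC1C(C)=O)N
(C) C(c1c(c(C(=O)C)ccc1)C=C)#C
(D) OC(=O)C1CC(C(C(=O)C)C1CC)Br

B

[CX3H1](=O)[#6] describes an sp2 carbon with one H, double-bonded to O and single-bonded to carbon (an aldehyde).
(A) has a carboxylic acid group (-C(=O)OH) but the carbonyl carbon has H0 and is bonded to O, not H1.
(B) contains an aldehyde (-CHO), which satisfies every atom and bond constraint.
(C) has an acetyl/ketone group (-C(=O)CH3) but the carbonyl carbon has H0 (two carbon neighbours), not H1.
(D) has an acetyl/ketone group (-C(=O)CH3) but the carbonyl carbon has H0 (two carbon neighbours), not H1.
So the answer is (B).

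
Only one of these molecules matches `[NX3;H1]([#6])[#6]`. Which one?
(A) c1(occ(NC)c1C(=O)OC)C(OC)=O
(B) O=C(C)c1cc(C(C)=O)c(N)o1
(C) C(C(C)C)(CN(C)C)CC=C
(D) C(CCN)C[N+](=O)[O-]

A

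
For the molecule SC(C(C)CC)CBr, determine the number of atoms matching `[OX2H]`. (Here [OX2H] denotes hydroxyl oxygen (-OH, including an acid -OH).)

0

Check the 8 heavy atoms by environment: 2× C (H2, X4) → no; 2× C (H1, X4) → no; 2× C (H3, X4) → no; 1× S (H1, X2) → no; 1× Br (H0, X1) → no.
No environment satisfies the query, so 0 matching atoms.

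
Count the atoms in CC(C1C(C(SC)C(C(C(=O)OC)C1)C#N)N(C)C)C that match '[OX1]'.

The query [OX1] means: aliphatic oxygen with one total connection — typically a carbonyl =O or an oxide.
Check the 20 heavy atoms by environment: 13× C (X4) → no; 1× C (X2) → no; 1× N (X1) → no; 1× N (X3) → no; 1× C (X3) → no; 1× O (X1) → match; 1× O (X2) → no; 1× S (X2) → no.
That gives 1 matching atom.

1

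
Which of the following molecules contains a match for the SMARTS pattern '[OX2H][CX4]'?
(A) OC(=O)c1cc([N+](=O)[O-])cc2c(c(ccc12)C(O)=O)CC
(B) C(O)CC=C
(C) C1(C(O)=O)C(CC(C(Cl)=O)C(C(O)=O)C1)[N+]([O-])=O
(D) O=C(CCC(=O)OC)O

[OX2H][CX4] describes a hydroxyl oxygen bound to an sp3 (X4) carbon (an aliphatic alcohol).
(A) has a carboxylic acid group (-C(=O)OH) but the -OH is on a CX3 carbonyl carbon, not a CX4 carbon.
(B) contains a hydroxyl group (-OH), which satisfies every atom and bond constraint.
(C) has a carboxylic acid group (-C(=O)OH) but the -OH is on a CX3 carbonyl carbon, not a CX4 carbon.
(D) has a carboxylic acid group (-C(=O)OH) but the -OH is on a CX3 carbonyl carbon, not a CX4 carbon.
So the answer is (B).

B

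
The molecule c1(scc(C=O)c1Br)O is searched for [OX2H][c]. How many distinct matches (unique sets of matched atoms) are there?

1

[OX2H][c] is the SMARTS for a phenol: a hydroxyl oxygen attached to an aromatic carbon.
Exactly one fragment in the molecule meets all constraints, giving 1 match.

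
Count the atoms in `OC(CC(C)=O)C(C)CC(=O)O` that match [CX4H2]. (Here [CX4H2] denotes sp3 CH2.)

2

The query [CX4H2] means: sp3 carbon (X4) with exactly two hydrogens.
Check the 12 heavy atoms by environment: 2× C (H2, X4) → match; 2× C (H1, X4) → no; 2× C (H0, X3) → no; 2× O (H0, X1) → no; 2× O (H1, X2) → no; 2× C (H3, X4) → no.
That gives 2 matching atoms.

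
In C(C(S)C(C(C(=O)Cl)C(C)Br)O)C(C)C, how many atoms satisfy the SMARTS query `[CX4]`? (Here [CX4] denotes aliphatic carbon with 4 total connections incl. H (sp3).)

9

The query [CX4] means: C with X4: aliphatic carbon with exactly 4 total connections (bonds + H).
Check the 15 heavy atoms by environment: 9× C (X4) → match; 1× Br (X1) → no; 1× S (X2) → no; 1× O (X2) → no; 1× C (X3) → no; 1× O (X1) → no; 1× Cl (X1) → no.
That gives 9 matching atoms.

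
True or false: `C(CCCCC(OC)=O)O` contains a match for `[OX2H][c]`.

False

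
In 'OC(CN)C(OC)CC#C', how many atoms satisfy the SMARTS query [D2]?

The query [D2] means: atom with exactly two heavy-atom neighbours.
Check the 10 heavy atoms by environment: 3× C (D2) → match; 2× C (D3) → no; 1× O (D1) → no; 2× C (D1) → no; 1× O (D2) → match; 1× N (D1) → no.
Summing the matching environments: 3 + 1 = 4 matching atoms.

4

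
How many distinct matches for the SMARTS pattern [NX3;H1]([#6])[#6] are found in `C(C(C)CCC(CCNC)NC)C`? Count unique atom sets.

2

[NX3;H1]([#6])[#6] is the SMARTS for a secondary amine: a trivalent nitrogen with one H, bonded to two carbons.
The molecule carries 2 separate instances of an N-methylamino group (-NHCH3) meeting every constraint; each maps to a distinct set of atoms, giving 2 matches.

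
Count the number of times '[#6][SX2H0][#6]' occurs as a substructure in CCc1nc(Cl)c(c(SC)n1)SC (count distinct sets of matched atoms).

2

[#6][SX2H0][#6] is the SMARTS for a thioether: an aliphatic sulfur bridging two carbons with no H on the sulfur.
The molecule carries 2 separate instances of a methylthio ether (-SCH3) meeting every constraint; each maps to a distinct set of atoms, giving 2 matches.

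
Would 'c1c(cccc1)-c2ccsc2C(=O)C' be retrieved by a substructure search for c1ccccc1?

The pattern c1ccccc1 describes six aromatic carbons in a ring — a benzene ring.
The molecule carries a phenyl ring, whose atoms satisfy every constraint of the query, so the pattern matches.

Yes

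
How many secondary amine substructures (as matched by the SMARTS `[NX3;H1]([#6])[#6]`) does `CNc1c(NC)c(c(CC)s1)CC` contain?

[NX3;H1]([#6])[#6] is the SMARTS for a secondary amine: a trivalent nitrogen with one H, bonded to two carbons.
The molecule carries 2 separate instances of an N-methylamino group (-NHCH3) meeting every constraint; each maps to a distinct set of atoms, giving 2 matches.

2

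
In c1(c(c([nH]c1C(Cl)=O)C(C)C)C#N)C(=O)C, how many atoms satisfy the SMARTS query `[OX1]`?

2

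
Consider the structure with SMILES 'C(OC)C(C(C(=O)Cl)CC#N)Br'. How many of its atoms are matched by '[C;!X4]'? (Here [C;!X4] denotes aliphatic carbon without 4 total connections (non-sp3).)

Check the 12 heavy atoms by environment: 5× C (X4) → no; 1× C (X3) → match; 1× O (X1) → no; 1× Cl (X1) → no; 1× O (X2) → no; 1× C (X2) → match; 1× N (X1) → no; 1× Br (X1) → no.
Summing the matching environments: 1 + 1 = 2 matching atoms.

2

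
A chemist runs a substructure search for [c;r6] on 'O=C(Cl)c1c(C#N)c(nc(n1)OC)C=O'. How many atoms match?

Check the 15 heavy atoms by environment: 2× n (aromatic, in 6-ring) → no; 4× c (aromatic, in 6-ring) → match; 4× C (acyclic) → no; 3× O (acyclic) → no; 1× N (acyclic) → no; 1× Cl (acyclic) → no.
That gives 4 matching atoms.

4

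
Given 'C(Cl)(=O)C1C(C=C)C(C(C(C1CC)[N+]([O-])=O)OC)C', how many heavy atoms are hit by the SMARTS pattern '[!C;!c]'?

Check the 19 heavy atoms by environment: 13× C → no; 1× N (charge +1) → match; 1× O (charge -1) → match; 3× O → match; 1× Cl → match.
Summing the matching environments: 1 + 1 + 3 + 1 = 6 matching atoms.

6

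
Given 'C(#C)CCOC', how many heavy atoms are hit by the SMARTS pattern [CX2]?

The query [CX2] means: C with X2: aliphatic carbon with exactly 2 total connections.
Check the 6 heavy atoms by environment: 3× C (X4) → no; 1× O (X2) → no; 2× C (X2) → match.
That gives 2 matching atoms.

2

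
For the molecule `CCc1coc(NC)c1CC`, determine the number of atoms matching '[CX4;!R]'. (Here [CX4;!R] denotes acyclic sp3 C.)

5

The query [CX4;!R] means: aliphatic carbon with four total connections, not in a ring.
Check the 11 heavy atoms by environment: 1× o (aromatic, X2, in 5-ring) → no; 4× c (aromatic, X3, in 5-ring) → no; 5× C (X4, acyclic) → match; 1× N (X3, acyclic) → no.
That gives 5 matching atoms.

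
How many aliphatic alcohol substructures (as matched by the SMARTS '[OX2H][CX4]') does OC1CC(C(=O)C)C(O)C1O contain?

3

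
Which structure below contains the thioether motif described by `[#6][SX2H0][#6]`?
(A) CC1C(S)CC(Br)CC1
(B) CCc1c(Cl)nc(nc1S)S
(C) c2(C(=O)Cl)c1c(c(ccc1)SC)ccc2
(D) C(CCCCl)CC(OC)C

[#6][SX2H0][#6] describes an aliphatic sulfur bridging two carbons with no H on the sulfur (a thioether).
(A) has a thiol (-SH) but the sulfur has H1, not H0 bridging two carbons.
(B) has a thiol (-SH) but the sulfur has H1, not H0 bridging two carbons.
(C) contains a methylthio ether (-SCH3), which satisfies every atom and bond constraint.
(D) has a methoxy ether (-OCH3) but the bridging atom is O, not S.
So the answer is (C).

C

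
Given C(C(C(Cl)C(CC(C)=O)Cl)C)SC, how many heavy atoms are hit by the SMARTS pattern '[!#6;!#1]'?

4

The query [!#6;!#1] means: not carbon and not hydrogen — any heteroatom.
Check the 13 heavy atoms by environment: 9× C → no; 2× Cl → match; 1× S → match; 1× O → match.
Summing the matching environments: 2 + 1 + 1 = 4 matching atoms.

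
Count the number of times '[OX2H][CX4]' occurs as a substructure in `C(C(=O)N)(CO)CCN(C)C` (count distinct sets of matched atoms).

1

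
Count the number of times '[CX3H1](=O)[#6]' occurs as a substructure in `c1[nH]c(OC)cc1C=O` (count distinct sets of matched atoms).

[CX3H1](=O)[#6] is the SMARTS for an aldehyde: an sp2 carbon with one H, double-bonded to O and single-bonded to carbon.
Exactly one fragment in the molecule meets all constraints, giving 1 match.

1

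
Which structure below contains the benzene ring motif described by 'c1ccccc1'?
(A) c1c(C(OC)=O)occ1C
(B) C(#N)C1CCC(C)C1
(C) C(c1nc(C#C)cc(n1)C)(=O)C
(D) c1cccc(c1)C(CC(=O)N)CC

D

c1ccccc1 describes six aromatic carbons in a ring (a benzene ring).
(A) has a methyl group (-CH3) but no six-membered all-carbon aromatic ring is present.
(B) has a methyl group (-CH3) but no six-membered all-carbon aromatic ring is present.
(C) has a methyl group (-CH3) but no six-membered all-carbon aromatic ring is present.
(D) contains a phenyl ring, which satisfies every atom and bond constraint.
So the answer is (D).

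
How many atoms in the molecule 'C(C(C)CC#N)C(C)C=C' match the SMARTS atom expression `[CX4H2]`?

2

The query [CX4H2] means: sp3 carbon (X4) with exactly two hydrogens.
Check the 10 heavy atoms by environment: 2× C (H3, X4) → no; 2× C (H1, X4) → no; 2× C (H2, X4) → match; 1× C (H0, X2) → no; 1× N (H0, X1) → no; 1× C (H1, X3) → no; 1× C (H2, X3) → no.
That gives 2 matching atoms.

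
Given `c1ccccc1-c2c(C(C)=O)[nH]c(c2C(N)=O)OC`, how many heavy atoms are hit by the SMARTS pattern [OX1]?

The query [OX1] means: aliphatic oxygen with one total connection — typically a carbonyl =O or an oxide.
Check the 19 heavy atoms by environment: 1× n (aromatic, X3) → no; 10× c (aromatic, X3) → no; 1× O (X2) → no; 2× C (X4) → no; 2× C (X3) → no; 2× O (X1) → match; 1× N (X3) → no.
That gives 2 matching atoms.

2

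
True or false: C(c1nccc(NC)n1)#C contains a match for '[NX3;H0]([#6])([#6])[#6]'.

The pattern [NX3;H0]([#6])([#6])[#6] describes a trivalent nitrogen with no H, bonded to three carbons — a tertiary amine.
The closest candidate here is an N-methylamino group (-NHCH3), but the nitrogen still has one H (H1), not H0. No other fragment satisfies the full query, so there is no match.

False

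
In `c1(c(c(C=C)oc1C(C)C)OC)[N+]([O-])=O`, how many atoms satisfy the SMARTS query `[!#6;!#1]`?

5

The query [!#6;!#1] means: not carbon and not hydrogen — any heteroatom.
Check the 15 heavy atoms by environment: 1× o (aromatic) → match; 4× c (aromatic) → no; 2× O → match; 6× C → no; 1× N (charge +1) → match; 1× O (charge -1) → match.
Summing the matching environments: 1 + 2 + 1 + 1 = 5 matching atoms.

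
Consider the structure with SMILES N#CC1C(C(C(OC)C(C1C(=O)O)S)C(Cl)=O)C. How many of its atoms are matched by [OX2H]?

Check the 18 heavy atoms by environment: 6× C (H1, X4) → no; 2× C (H0, X3) → no; 2× O (H0, X1) → no; 1× Cl (H0, X1) → no; 1× O (H1, X2) → match; 1× O (H0, X2) → no; 2× C (H3, X4) → no; 1× S (H1, X2) → no; 1× C (H0, X2) → no; 1× N (H0, X1) → no.
That gives 1 matching atom.

1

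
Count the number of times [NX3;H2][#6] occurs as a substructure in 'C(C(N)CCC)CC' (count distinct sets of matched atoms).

[NX3;H2][#6] is the SMARTS for a primary amine: a trivalent nitrogen with two H attached to carbon.
Exactly one fragment in the molecule meets all constraints, giving 1 match.

1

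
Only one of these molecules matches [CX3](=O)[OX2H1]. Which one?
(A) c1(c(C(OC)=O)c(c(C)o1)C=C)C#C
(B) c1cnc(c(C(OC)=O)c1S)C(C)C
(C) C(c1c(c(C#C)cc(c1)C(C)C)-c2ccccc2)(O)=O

[CX3](=O)[OX2H1] describes an sp2 carbon double-bonded to O and single-bonded to an -OH oxygen (a carboxylic acid).
(A) has a methyl-ester group (-C(=O)OCH3) but the singly-bonded O has no H (OX2H0, not OX2H1).
(B) has a methyl-ester group (-C(=O)OCH3) but the singly-bonded O has no H (OX2H0, not OX2H1).
(C) contains a carboxylic acid group (-C(=O)OH), which satisfies every atom and bond constraint.
So the answer is (C).

C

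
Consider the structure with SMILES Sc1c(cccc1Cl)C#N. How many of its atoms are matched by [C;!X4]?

Check the 10 heavy atoms by environment: 6× c (aromatic, X3) → no; 1× S (X2) → no; 1× C (X2) → match; 1× N (X1) → no; 1× Cl (X1) → no.
That gives 1 matching atom.

1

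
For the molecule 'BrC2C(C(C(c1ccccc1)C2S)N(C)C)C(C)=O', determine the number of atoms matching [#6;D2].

5

The query [#6;D2] means: any carbon bonded to exactly two heavy atoms.
Check the 19 heavy atoms by environment: 6× C (D3) → no; 1× S (D1) → no; 1× N (D3) → no; 3× C (D1) → no; 1× c (aromatic, D3) → no; 5× c (aromatic, D2) → match; 1× O (D1) → no; 1× Br (D1) → no.
That gives 5 matching atoms.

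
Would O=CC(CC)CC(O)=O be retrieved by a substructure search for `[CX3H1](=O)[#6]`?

Yes

The pattern [CX3H1](=O)[#6] describes an sp2 carbon with one H, double-bonded to O and single-bonded to carbon — an aldehyde.
The molecule carries an aldehyde (-CHO), whose atoms satisfy every constraint of the query, so the pattern matches.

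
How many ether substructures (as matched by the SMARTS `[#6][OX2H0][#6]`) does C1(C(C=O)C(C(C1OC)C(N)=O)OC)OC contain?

3

[#6][OX2H0][#6] is the SMARTS for an ether: an aliphatic oxygen bridging two carbons with no H on the oxygen.
The molecule carries 3 separate instances of a methoxy ether (-OCH3) meeting every constraint; each maps to a distinct set of atoms, giving 3 matches.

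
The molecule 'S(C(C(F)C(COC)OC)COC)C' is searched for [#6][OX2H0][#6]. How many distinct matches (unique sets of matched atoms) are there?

3

[#6][OX2H0][#6] is the SMARTS for an ether: an aliphatic oxygen bridging two carbons with no H on the oxygen.
The molecule carries 3 separate instances of a methoxy ether (-OCH3) meeting every constraint; each maps to a distinct set of atoms, giving 3 matches.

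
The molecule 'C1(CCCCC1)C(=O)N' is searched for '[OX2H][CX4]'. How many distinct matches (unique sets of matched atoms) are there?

[OX2H][CX4] is the SMARTS for an aliphatic alcohol: a hydroxyl oxygen bound to an sp3 (X4) carbon.
No fragment in the molecule satisfies every constraint, giving 0 matches.

0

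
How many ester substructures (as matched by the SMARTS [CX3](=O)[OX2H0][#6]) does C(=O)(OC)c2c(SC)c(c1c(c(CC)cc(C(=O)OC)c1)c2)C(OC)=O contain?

[CX3](=O)[OX2H0][#6] is the SMARTS for an ester: a carbonyl carbon bonded to an oxygen that is itself bonded to carbon (no H on that O).
The molecule carries 3 separate instances of a methyl-ester group (-C(=O)OCH3) meeting every constraint; each maps to a distinct set of atoms, giving 3 matches.

3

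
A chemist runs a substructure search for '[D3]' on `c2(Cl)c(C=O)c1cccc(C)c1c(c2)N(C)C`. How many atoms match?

7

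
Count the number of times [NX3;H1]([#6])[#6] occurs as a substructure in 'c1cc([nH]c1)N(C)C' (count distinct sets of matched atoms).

0

[NX3;H1]([#6])[#6] is the SMARTS for a secondary amine: a trivalent nitrogen with one H, bonded to two carbons.
The molecule has a dimethylamino group (-N(CH3)2), but the nitrogen has H0, not H1; nothing else fits, so there are 0 matches.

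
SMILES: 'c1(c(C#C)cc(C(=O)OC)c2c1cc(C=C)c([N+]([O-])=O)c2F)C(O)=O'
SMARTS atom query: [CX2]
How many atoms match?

The query [CX2] means: C with X2: aliphatic carbon with exactly 2 total connections.
Check the 25 heavy atoms by environment: 10× c (aromatic, X3) → no; 1× F (X1) → no; 1× N (charge +1, X3) → no; 1× O (charge -1, X1) → no; 3× O (X1) → no; 2× C (X2) → match; 4× C (X3) → no; 2× O (X2) → no; 1× C (X4) → no.
That gives 2 matching atoms.

2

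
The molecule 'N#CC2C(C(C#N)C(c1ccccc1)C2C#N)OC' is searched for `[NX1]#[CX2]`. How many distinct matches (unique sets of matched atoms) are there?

3

[NX1]#[CX2] is the SMARTS for a nitrile: a nitrogen triple-bonded to a two-connected carbon.
The molecule carries 3 separate instances of a nitrile (-C#N) meeting every constraint; each maps to a distinct set of atoms, giving 3 matches.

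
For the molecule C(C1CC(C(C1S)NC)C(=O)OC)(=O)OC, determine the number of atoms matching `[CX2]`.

0

Check the 16 heavy atoms by environment: 8× C (X4) → no; 2× C (X3) → no; 2× O (X1) → no; 2× O (X2) → no; 1× N (X3) → no; 1× S (X2) → no.
No environment satisfies the query, so 0 matching atoms.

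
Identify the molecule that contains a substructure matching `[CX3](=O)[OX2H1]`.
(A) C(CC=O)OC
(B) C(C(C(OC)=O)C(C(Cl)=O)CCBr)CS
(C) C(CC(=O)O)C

C

[CX3](=O)[OX2H1] describes an sp2 carbon double-bonded to O and single-bonded to an -OH oxygen (a carboxylic acid).
(A) has an aldehyde (-CHO) but there is no singly-bonded oxygen on the carbonyl carbon.
(B) has a methyl-ester group (-C(=O)OCH3) but the singly-bonded O has no H (OX2H0, not OX2H1).
(C) contains a carboxylic acid group (-C(=O)OH), which satisfies every atom and bond constraint.
So the answer is (C).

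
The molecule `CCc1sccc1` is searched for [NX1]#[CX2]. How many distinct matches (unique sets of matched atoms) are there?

0

[NX1]#[CX2] is the SMARTS for a nitrile: a nitrogen triple-bonded to a two-connected carbon.
No fragment in the molecule satisfies every constraint, giving 0 matches.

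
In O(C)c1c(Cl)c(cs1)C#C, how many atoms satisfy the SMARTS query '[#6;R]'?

4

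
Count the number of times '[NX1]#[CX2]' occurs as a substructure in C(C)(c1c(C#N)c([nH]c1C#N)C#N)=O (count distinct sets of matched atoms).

[NX1]#[CX2] is the SMARTS for a nitrile: a nitrogen triple-bonded to a two-connected carbon.
The molecule carries 3 separate instances of a nitrile (-C#N) meeting every constraint; each maps to a distinct set of atoms, giving 3 matches.

3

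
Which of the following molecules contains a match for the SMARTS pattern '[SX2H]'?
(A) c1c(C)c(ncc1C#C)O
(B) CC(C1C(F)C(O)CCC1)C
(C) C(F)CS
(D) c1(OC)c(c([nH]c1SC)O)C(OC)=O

[SX2H] describes an aliphatic sulfur with two connections, one being H (a thiol).
(A) has a hydroxyl group (-OH) but it is an -OH, not an -SH.
(B) has a hydroxyl group (-OH) but it is an -OH, not an -SH.
(C) contains a thiol (-SH), which satisfies every atom and bond constraint.
(D) has a methylthio ether (-SCH3) but the sulfur has H0 (bonded to two carbons), not H1.
So the answer is (C).

C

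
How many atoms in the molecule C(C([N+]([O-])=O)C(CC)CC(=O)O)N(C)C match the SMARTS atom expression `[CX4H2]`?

3

Check the 15 heavy atoms by environment: 3× C (H2, X4) → match; 2× C (H1, X4) → no; 3× C (H3, X4) → no; 1× N (H0, X3) → no; 1× N (charge +1, H0, X3) → no; 1× O (charge -1, H0, X1) → no; 2× O (H0, X1) → no; 1× C (H0, X3) → no; 1× O (H1, X2) → no.
That gives 3 matching atoms.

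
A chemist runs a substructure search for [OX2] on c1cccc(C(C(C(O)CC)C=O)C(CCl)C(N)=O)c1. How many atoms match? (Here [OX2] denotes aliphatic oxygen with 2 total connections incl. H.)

The query [OX2] means: aliphatic oxygen with two total connections — ether, hydroxyl, or ester single-bond O.
Check the 20 heavy atoms by environment: 7× C (X4) → no; 2× C (X3) → no; 2× O (X1) → no; 1× O (X2) → match; 1× Cl (X1) → no; 6× c (aromatic, X3) → no; 1× N (X3) → no.
That gives 1 matching atom.

1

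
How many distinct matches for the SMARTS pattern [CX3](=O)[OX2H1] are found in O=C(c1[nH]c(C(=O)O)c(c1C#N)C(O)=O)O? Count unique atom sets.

3

[CX3](=O)[OX2H1] is the SMARTS for a carboxylic acid: an sp2 carbon double-bonded to O and single-bonded to an -OH oxygen.
The molecule carries 3 separate instances of a carboxylic acid group (-C(=O)OH) meeting every constraint; each maps to a distinct set of atoms, giving 3 matches.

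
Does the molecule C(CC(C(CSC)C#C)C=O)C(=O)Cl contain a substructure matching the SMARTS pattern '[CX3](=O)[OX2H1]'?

The pattern [CX3](=O)[OX2H1] describes an sp2 carbon double-bonded to O and single-bonded to an -OH oxygen — a carboxylic acid.
The closest candidate here is an aldehyde (-CHO), but there is no singly-bonded oxygen on the carbonyl carbon. No other fragment satisfies the full query, so there is no match.

No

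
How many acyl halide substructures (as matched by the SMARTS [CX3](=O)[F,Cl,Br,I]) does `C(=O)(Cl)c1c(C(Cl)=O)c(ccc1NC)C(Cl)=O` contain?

3

[CX3](=O)[F,Cl,Br,I] is the SMARTS for an acyl halide: a carbonyl carbon bonded to a halogen.
The molecule carries 3 separate instances of an acyl chloride (-C(=O)Cl) meeting every constraint; each maps to a distinct set of atoms, giving 3 matches.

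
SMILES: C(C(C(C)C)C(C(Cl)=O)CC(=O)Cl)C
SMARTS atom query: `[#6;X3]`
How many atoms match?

Check the 14 heavy atoms by environment: 8× C (X4) → no; 2× C (X3) → match; 2× O (X1) → no; 2× Cl (X1) → no.
That gives 2 matching atoms.

2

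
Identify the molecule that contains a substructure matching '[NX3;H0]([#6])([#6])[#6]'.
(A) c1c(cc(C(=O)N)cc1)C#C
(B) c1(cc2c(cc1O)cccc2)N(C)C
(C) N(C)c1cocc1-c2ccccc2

B

[NX3;H0]([#6])([#6])[#6] describes a trivalent nitrogen with no H, bonded to three carbons (a tertiary amine).
(A) has a primary amide (-C(=O)NH2) but the amide nitrogen has H2 and only one carbon neighbour.
(B) contains a dimethylamino group (-N(CH3)2), which satisfies every atom and bond constraint.
(C) has an N-methylamino group (-NHCH3) but the nitrogen still has one H (H1), not H0.
So the answer is (B).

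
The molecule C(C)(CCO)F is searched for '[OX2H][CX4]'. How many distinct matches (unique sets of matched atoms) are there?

[OX2H][CX4] is the SMARTS for an aliphatic alcohol: a hydroxyl oxygen bound to an sp3 (X4) carbon.
Exactly one fragment in the molecule meets all constraints, giving 1 match.

1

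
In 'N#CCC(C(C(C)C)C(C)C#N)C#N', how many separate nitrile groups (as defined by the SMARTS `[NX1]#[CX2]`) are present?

3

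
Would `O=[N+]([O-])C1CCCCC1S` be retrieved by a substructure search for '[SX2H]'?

Yes

The pattern [SX2H] describes an aliphatic sulfur with two connections, one being H — a thiol.
The molecule carries a thiol (-SH), whose atoms satisfy every constraint of the query, so the pattern matches.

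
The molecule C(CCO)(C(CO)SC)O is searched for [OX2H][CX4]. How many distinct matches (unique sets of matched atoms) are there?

3

[OX2H][CX4] is the SMARTS for an aliphatic alcohol: a hydroxyl oxygen bound to an sp3 (X4) carbon.
The molecule carries 3 separate instances of a hydroxyl group (-OH) meeting every constraint; each maps to a distinct set of atoms, giving 3 matches.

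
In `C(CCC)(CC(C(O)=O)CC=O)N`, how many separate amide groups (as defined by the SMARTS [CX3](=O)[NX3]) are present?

[CX3](=O)[NX3] is the SMARTS for an amide: a carbonyl carbon bonded to a trivalent nitrogen.
The molecule has a carboxylic acid group (-C(=O)OH), but the carbonyl is bonded to O, not to an NX3 nitrogen; nothing else fits, so there are 0 matches.

0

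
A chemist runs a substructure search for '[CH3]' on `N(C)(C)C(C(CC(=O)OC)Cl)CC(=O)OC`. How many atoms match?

The query [CH3] means: aliphatic carbon with exactly three hydrogens.
Check the 16 heavy atoms by environment: 2× C (H2) → no; 2× C (H1) → no; 1× N (H0) → no; 4× C (H3) → match; 2× C (H0) → no; 4× O (H0) → no; 1× Cl (H0) → no.
That gives 4 matching atoms.

4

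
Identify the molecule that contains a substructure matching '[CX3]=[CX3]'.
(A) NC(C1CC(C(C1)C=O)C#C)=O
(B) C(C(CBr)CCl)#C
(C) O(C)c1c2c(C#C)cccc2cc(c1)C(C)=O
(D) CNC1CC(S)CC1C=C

D

[CX3]=[CX3] describes a non-aromatic C=C double bond between two sp2 carbons (an alkene).
(A) has an ethynyl group (-C#CH) but the C-C bond is a triple bond, not a double bond.
(B) has an ethynyl group (-C#CH) but the C-C bond is a triple bond, not a double bond.
(C) has an ethynyl group (-C#CH) but the C-C bond is a triple bond, not a double bond.
(D) contains a vinyl group (-CH=CH2), which satisfies every atom and bond constraint.
So the answer is (D).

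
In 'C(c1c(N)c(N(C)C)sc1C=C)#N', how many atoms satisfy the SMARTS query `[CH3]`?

2

The query [CH3] means: aliphatic carbon with exactly three hydrogens.
Check the 13 heavy atoms by environment: 1× s (aromatic, H0) → no; 4× c (aromatic, H0) → no; 1× C (H1) → no; 1× C (H2) → no; 1× N (H2) → no; 2× N (H0) → no; 2× C (H3) → match; 1× C (H0) → no.
That gives 2 matching atoms.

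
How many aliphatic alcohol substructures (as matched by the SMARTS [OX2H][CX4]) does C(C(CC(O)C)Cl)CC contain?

[OX2H][CX4] is the SMARTS for an aliphatic alcohol: a hydroxyl oxygen bound to an sp3 (X4) carbon.
Exactly one fragment in the molecule meets all constraints, giving 1 match.

1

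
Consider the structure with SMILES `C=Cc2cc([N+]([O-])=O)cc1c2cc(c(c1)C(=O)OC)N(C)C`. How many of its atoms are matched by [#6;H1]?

5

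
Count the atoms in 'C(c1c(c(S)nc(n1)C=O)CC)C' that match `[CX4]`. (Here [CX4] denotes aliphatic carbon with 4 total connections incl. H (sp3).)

The query [CX4] means: C with X4: aliphatic carbon with exactly 4 total connections (bonds + H).
Check the 13 heavy atoms by environment: 2× n (aromatic, X2) → no; 4× c (aromatic, X3) → no; 1× S (X2) → no; 4× C (X4) → match; 1× C (X3) → no; 1× O (X1) → no.
That gives 4 matching atoms.

4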